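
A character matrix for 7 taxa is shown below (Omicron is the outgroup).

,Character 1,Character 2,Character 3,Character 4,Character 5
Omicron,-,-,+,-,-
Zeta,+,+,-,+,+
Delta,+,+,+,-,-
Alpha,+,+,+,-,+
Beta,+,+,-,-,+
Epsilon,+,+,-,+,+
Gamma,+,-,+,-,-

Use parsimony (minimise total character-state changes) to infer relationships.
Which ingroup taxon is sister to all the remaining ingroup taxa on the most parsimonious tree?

Character polarity is set by the outgroup: the derived state is whichever differs from the outgroup's state, so for Character 3 the derived state is '-', and for the remaining characters it is '+'.
All ingroup taxa share the derived state '+' for Character 1; it defines the ingroup but does not resolve relationships within it.
Only Alpha, Beta, Delta, Epsilon, and Zeta show the derived state '+' for Character 2, supporting them as a clade.
Only Beta, Epsilon, and Zeta show the derived state '-' for Character 3, supporting them as a clade.
Only Epsilon and Zeta show the derived state '+' for Character 4, supporting them as a clade.
Character 5: derived state '+' in Alpha, Beta, Epsilon, and Zeta only — synapomorphy for {Alpha, Beta, Epsilon, Zeta}.
Most parsimonious ingroup topology: (((((Zeta,Epsilon),Beta),Alpha),Delta),Gamma).
Gamma is sister to the clade containing all other ingroup taxa, so it is the earliest-diverging (most basal) ingroup lineage.

Gamma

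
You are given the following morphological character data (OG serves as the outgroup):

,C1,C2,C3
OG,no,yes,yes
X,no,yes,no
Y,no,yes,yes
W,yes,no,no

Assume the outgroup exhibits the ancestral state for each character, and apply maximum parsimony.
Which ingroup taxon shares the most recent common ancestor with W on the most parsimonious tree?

Character polarity is set by the outgroup: the derived state is whichever differs from the outgroup's state, so for C2, C3 the derived state is 'no', and for the remaining characters it is 'yes'.
C1 (derived state 'yes') is unique to W (autapomorphy; uninformative for grouping).
C2: derived state 'no' in W only — an autapomorphy, so it tells us nothing about relationships among taxa.
C3 (derived state 'no') is shared by W and X — a synapomorphy uniting that clade.
Most parsimonious ingroup topology: ((X,W),Y).
W and X form a cherry on this tree, so they are sister taxa.

X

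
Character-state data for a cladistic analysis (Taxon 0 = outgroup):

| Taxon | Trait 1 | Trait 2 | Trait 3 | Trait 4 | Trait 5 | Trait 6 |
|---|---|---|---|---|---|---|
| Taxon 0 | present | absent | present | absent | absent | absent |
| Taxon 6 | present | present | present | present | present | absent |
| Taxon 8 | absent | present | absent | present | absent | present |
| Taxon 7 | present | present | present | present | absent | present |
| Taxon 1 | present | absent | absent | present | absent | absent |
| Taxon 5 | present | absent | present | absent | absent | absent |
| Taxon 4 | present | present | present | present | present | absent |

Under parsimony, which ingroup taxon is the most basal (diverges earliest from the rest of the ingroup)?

Character polarity is set by the outgroup: the derived state is whichever differs from the outgroup's state, so for Trait 1, Trait 3 the derived state is 'absent', and for the remaining characters it is 'present'.
Trait 1: derived state 'absent' in Taxon 8 only — an autapomorphy, so it tells us nothing about relationships among taxa.
Trait 2: derived state 'present' in Taxon 4, Taxon 6, Taxon 7, and Taxon 8 only — synapomorphy for {Taxon 4, Taxon 6, Taxon 7, Taxon 8}.
Trait 3 groups Taxon 1 and Taxon 8, which is incompatible with the clades supported by the remaining characters; treating it as convergent (homoplasy) costs fewer steps than any alternative tree.
Trait 4: derived state 'present' in Taxon 1, Taxon 4, Taxon 6, Taxon 7, and Taxon 8 only — synapomorphy for {Taxon 1, Taxon 4, Taxon 6, Taxon 7, Taxon 8}.
Trait 5: derived state 'present' in Taxon 4 and Taxon 6 only — synapomorphy for {Taxon 4, Taxon 6}.
Trait 6: derived state 'present' in Taxon 7 and Taxon 8 only — synapomorphy for {Taxon 7, Taxon 8}.
Most parsimonious ingroup topology: ((((Taxon 6,Taxon 4),(Taxon 8,Taxon 7)),Taxon 1),Taxon 5).
Taxon 5 is sister to the clade containing all other ingroup taxa, so it is the earliest-diverging (most basal) ingroup lineage.

Taxon 5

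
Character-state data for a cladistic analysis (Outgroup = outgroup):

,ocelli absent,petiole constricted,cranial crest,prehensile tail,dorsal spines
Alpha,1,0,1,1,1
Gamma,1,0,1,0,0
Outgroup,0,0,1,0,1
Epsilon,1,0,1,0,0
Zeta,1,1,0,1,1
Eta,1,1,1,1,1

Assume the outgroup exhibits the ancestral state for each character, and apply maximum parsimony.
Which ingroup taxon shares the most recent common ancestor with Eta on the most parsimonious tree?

Zeta

Character polarity is set by the outgroup: the derived state is whichever differs from the outgroup's state, so for cranial crest, dorsal spines the derived state is '0', and for the remaining characters it is '1'.
All ingroup taxa share the derived state '1' for ocelli absent; it defines the ingroup but does not resolve relationships within it.
Only Eta and Zeta show the derived state '1' for petiole constricted, supporting them as a clade.
cranial crest: derived state '0' in Zeta only — an autapomorphy, so it tells us nothing about relationships among taxa.
prehensile tail (derived state '1') is shared by Alpha, Eta, and Zeta — a synapomorphy uniting that clade.
Only Epsilon and Gamma show the derived state '0' for dorsal spines, supporting them as a clade.
Most parsimonious ingroup topology: ((Gamma,Epsilon),(Alpha,(Eta,Zeta))).
Eta and Zeta form a cherry on this tree, so they are sister taxa.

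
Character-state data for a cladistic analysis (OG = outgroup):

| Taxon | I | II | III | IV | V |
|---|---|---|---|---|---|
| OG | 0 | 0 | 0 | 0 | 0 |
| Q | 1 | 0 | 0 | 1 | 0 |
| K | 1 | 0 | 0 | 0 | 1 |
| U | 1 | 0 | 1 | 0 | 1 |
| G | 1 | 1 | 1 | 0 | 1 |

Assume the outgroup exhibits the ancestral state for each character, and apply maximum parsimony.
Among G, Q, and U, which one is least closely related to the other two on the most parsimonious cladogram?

Q

The outgroup has state '0' for every character, so '1' is the derived state throughout.
All ingroup taxa share the derived state '1' for I; it defines the ingroup but does not resolve relationships within it.
II (derived state '1') is unique to G (autapomorphy; uninformative for grouping).
Only G and U show the derived state '1' for III, supporting them as a clade.
IV: derived state '1' in Q only — an autapomorphy, so it tells us nothing about relationships among taxa.
Only G, K, and U show the derived state '1' for V, supporting them as a clade.
Most parsimonious ingroup topology: (Q,(K,(U,G))).
U and G share a more recent common ancestor with each other than either does with Q, so Q is the least closely related of the three.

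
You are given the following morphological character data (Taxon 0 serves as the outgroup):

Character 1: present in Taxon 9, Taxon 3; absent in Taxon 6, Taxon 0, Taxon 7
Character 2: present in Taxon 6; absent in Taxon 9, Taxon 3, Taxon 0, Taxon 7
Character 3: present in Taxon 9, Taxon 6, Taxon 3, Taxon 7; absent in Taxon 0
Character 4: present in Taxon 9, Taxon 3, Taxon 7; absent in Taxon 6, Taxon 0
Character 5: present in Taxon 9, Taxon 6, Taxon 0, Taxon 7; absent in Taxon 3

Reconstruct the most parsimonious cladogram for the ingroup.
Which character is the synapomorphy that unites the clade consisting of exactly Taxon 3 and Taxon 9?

Character 1

Character polarity is set by the outgroup: the derived state is whichever differs from the outgroup's state, so for Character 5 the derived state is 'absent', and for the remaining characters it is 'present'.
Character 1: derived state 'present' in Taxon 3 and Taxon 9 only — synapomorphy for {Taxon 3, Taxon 9}.
Character 2 (derived state 'present') is unique to Taxon 6 (autapomorphy; uninformative for grouping).
All ingroup taxa share the derived state 'present' for Character 3; it defines the ingroup but does not resolve relationships within it.
Character 4 (derived state 'present') is shared by Taxon 3, Taxon 7, and Taxon 9 — a synapomorphy uniting that clade.
Character 5: derived state 'absent' in Taxon 3 only — an autapomorphy, so it tells us nothing about relationships among taxa.
Most parsimonious ingroup topology: ((Taxon 7,(Taxon 3,Taxon 9)),Taxon 6).
The clade {Taxon 3, Taxon 9} is supported by Character 1: its derived state 'present' occurs in exactly those taxa and in no other taxon (including the outgroup).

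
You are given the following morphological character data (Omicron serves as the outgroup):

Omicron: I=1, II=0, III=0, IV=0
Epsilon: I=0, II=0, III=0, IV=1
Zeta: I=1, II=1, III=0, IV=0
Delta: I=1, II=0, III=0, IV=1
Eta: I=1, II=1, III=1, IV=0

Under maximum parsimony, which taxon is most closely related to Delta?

Character polarity is set by the outgroup: the derived state is whichever differs from the outgroup's state, so for I the derived state is '0', and for the remaining characters it is '1'.
I (derived state '0') is unique to Epsilon (autapomorphy; uninformative for grouping).
Only Eta and Zeta show the derived state '1' for II, supporting them as a clade.
III (derived state '1') is unique to Eta (autapomorphy; uninformative for grouping).
IV: derived state '1' in Delta and Epsilon only — synapomorphy for {Delta, Epsilon}.
Most parsimonious ingroup topology: ((Epsilon,Delta),(Zeta,Eta)).
Delta and Epsilon form a cherry on this tree, so they are sister taxa.

Epsilon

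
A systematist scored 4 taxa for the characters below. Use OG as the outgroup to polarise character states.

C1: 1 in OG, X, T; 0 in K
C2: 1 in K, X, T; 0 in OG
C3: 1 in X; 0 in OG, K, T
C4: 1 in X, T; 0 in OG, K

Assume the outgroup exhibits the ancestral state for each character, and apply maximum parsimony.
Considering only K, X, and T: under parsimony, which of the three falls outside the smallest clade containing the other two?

K

Character polarity is set by the outgroup: the derived state is whichever differs from the outgroup's state, so for C1 the derived state is '0', and for the remaining characters it is '1'.
C1 (derived state '0') is unique to K (autapomorphy; uninformative for grouping).
All ingroup taxa share the derived state '1' for C2; it defines the ingroup but does not resolve relationships within it.
C3: derived state '1' in X only — an autapomorphy, so it tells us nothing about relationships among taxa.
Only T and X show the derived state '1' for C4, supporting them as a clade.
Most parsimonious ingroup topology: ((T,X),K).
X and T share a more recent common ancestor with each other than either does with K, so K is the least closely related of the three.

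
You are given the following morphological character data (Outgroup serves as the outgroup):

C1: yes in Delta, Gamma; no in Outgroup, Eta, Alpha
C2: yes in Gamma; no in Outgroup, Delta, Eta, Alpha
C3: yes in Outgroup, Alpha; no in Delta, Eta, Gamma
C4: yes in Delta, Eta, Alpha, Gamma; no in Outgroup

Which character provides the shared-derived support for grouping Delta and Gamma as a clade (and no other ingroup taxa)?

C1

Character polarity is set by the outgroup: the derived state is whichever differs from the outgroup's state, so for C3 the derived state is 'no', and for the remaining characters it is 'yes'.
Only Delta and Gamma show the derived state 'yes' for C1, supporting them as a clade.
C2 (derived state 'yes') is unique to Gamma (autapomorphy; uninformative for grouping).
Only Delta, Eta, and Gamma show the derived state 'no' for C3, supporting them as a clade.
C4 (derived state 'yes') is shared by all ingroup taxa — unites the whole ingroup.
Most parsimonious ingroup topology: (((Delta,Gamma),Eta),Alpha).
The clade {Delta, Gamma} is supported by C1: its derived state 'yes' occurs in exactly those taxa and in no other taxon (including the outgroup).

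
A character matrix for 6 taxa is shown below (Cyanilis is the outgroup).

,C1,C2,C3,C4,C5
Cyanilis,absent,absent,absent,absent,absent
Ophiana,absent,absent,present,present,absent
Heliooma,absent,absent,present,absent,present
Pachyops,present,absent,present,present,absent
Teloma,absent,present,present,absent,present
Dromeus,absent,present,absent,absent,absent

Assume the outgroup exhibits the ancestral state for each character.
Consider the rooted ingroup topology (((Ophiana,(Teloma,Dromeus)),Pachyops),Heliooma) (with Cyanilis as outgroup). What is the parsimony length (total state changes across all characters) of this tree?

8

Map each character onto (((Ophiana,(Teloma,Dromeus)),Pachyops),Heliooma) (rooted by Cyanilis) and count the minimum state changes it requires (Fitch parsimony):
C1: 1; C2: 1; C3: 2; C4: 2; C5: 2.
Total tree length = 8.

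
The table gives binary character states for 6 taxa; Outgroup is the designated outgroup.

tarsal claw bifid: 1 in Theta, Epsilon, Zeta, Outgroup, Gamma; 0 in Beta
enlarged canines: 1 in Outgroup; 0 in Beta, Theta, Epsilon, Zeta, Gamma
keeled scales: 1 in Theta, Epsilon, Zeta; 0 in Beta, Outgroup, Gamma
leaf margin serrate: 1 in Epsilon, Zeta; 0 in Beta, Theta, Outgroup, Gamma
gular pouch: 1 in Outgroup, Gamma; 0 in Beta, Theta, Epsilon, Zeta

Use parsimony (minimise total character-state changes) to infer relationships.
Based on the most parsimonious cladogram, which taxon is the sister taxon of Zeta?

Character polarity is set by the outgroup: the derived state is whichever differs from the outgroup's state, so for tarsal claw bifid, enlarged canines, gular pouch the derived state is '0', and for the remaining characters it is '1'.
tarsal claw bifid (derived state '0') is unique to Beta (autapomorphy; uninformative for grouping).
enlarged canines (derived state '0') is shared by all ingroup taxa — unites the whole ingroup.
keeled scales (derived state '1') is shared by Epsilon, Theta, and Zeta — a synapomorphy uniting that clade.
leaf margin serrate (derived state '1') is shared by Epsilon and Zeta — a synapomorphy uniting that clade.
gular pouch (derived state '0') is shared by Beta, Epsilon, Theta, and Zeta — a synapomorphy uniting that clade.
Most parsimonious ingroup topology: ((((Epsilon,Zeta),Theta),Beta),Gamma).
Zeta and Epsilon form a cherry on this tree, so they are sister taxa.

Epsilon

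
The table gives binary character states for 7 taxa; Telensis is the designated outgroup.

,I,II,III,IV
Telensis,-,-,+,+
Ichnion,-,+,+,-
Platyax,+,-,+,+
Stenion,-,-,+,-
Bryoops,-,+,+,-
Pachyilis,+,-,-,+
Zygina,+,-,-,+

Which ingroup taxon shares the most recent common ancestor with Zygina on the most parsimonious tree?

Pachyilis

Character polarity is set by the outgroup: the derived state is whichever differs from the outgroup's state, so for III, IV the derived state is '-', and for the remaining characters it is '+'.
I: derived state '+' in Pachyilis, Platyax, and Zygina only — synapomorphy for {Pachyilis, Platyax, Zygina}.
II: derived state '+' in Bryoops and Ichnion only — synapomorphy for {Bryoops, Ichnion}.
III: derived state '-' in Pachyilis and Zygina only — synapomorphy for {Pachyilis, Zygina}.
Only Bryoops, Ichnion, and Stenion show the derived state '-' for IV, supporting them as a clade.
Most parsimonious ingroup topology: (((Ichnion,Bryoops),Stenion),(Platyax,(Pachyilis,Zygina))).
Zygina and Pachyilis form a cherry on this tree, so they are sister taxa.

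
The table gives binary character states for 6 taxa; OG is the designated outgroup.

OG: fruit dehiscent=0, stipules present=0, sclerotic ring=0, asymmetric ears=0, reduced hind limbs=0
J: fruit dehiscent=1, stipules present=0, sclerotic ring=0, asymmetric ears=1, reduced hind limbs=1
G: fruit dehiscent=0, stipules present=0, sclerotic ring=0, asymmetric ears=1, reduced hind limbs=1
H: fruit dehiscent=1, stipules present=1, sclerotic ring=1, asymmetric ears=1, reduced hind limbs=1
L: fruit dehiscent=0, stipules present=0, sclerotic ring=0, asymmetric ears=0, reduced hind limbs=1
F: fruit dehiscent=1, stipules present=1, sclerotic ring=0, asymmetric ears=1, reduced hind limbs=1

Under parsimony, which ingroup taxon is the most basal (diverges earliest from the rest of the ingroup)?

The outgroup has state '0' for every character, so '1' is the derived state throughout.
fruit dehiscent (derived state '1') is shared by F, H, and J — a synapomorphy uniting that clade.
stipules present: derived state '1' in F and H only — synapomorphy for {F, H}.
sclerotic ring: derived state '1' in H only — an autapomorphy, so it tells us nothing about relationships among taxa.
Only F, G, H, and J show the derived state '1' for asymmetric ears, supporting them as a clade.
All ingroup taxa share the derived state '1' for reduced hind limbs; it defines the ingroup but does not resolve relationships within it.
Most parsimonious ingroup topology: (((J,(H,F)),G),L).
L is sister to the clade containing all other ingroup taxa, so it is the earliest-diverging (most basal) ingroup lineage.

L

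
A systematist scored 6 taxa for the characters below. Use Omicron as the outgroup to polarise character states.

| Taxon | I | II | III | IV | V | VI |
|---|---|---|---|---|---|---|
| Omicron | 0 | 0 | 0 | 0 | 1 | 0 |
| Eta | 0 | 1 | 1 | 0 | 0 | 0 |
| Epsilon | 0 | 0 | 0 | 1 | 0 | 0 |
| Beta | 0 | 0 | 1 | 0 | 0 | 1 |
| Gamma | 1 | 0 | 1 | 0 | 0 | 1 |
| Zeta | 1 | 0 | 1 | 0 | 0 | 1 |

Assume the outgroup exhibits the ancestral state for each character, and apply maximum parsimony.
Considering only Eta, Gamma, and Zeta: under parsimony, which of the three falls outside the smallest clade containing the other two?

Eta

Character polarity is set by the outgroup: the derived state is whichever differs from the outgroup's state, so for V the derived state is '0', and for the remaining characters it is '1'.
I: derived state '1' in Gamma and Zeta only — synapomorphy for {Gamma, Zeta}.
II: derived state '1' in Eta only — an autapomorphy, so it tells us nothing about relationships among taxa.
III (derived state '1') is shared by Beta, Eta, Gamma, and Zeta — a synapomorphy uniting that clade.
IV: derived state '1' in Epsilon only — an autapomorphy, so it tells us nothing about relationships among taxa.
V (derived state '0') is shared by all ingroup taxa — unites the whole ingroup.
VI: derived state '1' in Beta, Gamma, and Zeta only — synapomorphy for {Beta, Gamma, Zeta}.
Most parsimonious ingroup topology: ((Eta,(Beta,(Gamma,Zeta))),Epsilon).
Gamma and Zeta share a more recent common ancestor with each other than either does with Eta, so Eta is the least closely related of the three.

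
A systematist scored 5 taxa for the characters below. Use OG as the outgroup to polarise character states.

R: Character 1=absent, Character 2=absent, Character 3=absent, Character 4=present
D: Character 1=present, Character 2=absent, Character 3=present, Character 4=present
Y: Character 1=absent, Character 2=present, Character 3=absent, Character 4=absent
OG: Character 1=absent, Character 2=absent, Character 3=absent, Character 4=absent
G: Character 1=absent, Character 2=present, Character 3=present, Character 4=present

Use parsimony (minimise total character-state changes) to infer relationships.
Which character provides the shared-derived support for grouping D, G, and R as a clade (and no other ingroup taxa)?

Character 4

The outgroup has state 'absent' for every character, so 'present' is the derived state throughout.
Character 1 (derived state 'present') is unique to D (autapomorphy; uninformative for grouping).
Character 2 groups G and Y, which is incompatible with the clades supported by the remaining characters; treating it as convergent (homoplasy) costs fewer steps than any alternative tree.
Only D and G show the derived state 'present' for Character 3, supporting them as a clade.
Character 4 (derived state 'present') is shared by D, G, and R — a synapomorphy uniting that clade.
Most parsimonious ingroup topology: (((D,G),R),Y).
The clade {D, G, R} is supported by Character 4: its derived state 'present' occurs in exactly those taxa and in no other taxon (including the outgroup).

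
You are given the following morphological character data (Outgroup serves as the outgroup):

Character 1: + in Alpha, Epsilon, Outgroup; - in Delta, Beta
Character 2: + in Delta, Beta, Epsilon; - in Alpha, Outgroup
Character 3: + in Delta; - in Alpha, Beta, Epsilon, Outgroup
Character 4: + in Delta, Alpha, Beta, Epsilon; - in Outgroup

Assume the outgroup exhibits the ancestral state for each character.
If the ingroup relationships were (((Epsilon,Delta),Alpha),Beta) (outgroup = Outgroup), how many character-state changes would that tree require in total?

Map each character onto (((Epsilon,Delta),Alpha),Beta) (rooted by Outgroup) and count the minimum state changes it requires (Fitch parsimony):
Character 1: 2; Character 2: 2; Character 3: 1; Character 4: 1.
Total tree length = 6.

6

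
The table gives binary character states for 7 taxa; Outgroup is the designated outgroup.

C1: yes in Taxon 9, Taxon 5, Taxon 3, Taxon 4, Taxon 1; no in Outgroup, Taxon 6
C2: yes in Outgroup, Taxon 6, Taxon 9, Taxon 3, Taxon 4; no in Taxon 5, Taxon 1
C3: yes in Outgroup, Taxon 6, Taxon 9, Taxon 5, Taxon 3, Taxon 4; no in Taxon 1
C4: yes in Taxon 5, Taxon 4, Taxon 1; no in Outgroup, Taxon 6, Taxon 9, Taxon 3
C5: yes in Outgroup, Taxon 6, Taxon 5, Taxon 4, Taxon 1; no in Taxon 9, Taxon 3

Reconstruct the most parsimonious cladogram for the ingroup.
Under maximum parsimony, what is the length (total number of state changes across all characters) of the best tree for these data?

Character polarity is set by the outgroup: the derived state is whichever differs from the outgroup's state, so for C2, C3, C5 the derived state is 'no', and for the remaining characters it is 'yes'.
C1 (derived state 'yes') is shared by Taxon 1, Taxon 3, Taxon 4, Taxon 5, and Taxon 9 — a synapomorphy uniting that clade.
C2: derived state 'no' in Taxon 1 and Taxon 5 only — synapomorphy for {Taxon 1, Taxon 5}.
C3: derived state 'no' in Taxon 1 only — an autapomorphy, so it tells us nothing about relationships among taxa.
Only Taxon 1, Taxon 4, and Taxon 5 show the derived state 'yes' for C4, supporting them as a clade.
Only Taxon 3 and Taxon 9 show the derived state 'no' for C5, supporting them as a clade.
Most parsimonious ingroup topology: (Taxon 6,((Taxon 9,Taxon 3),((Taxon 5,Taxon 1),Taxon 4))).
Changes per character on this tree: C1: 1; C2: 1; C3: 1; C4: 1; C5: 1.
Total = 5.

5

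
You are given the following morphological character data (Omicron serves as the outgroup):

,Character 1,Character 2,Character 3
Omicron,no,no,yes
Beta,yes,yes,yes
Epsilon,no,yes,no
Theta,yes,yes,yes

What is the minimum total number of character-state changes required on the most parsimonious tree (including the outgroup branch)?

Character polarity is set by the outgroup: the derived state is whichever differs from the outgroup's state, so for Character 3 the derived state is 'no', and for the remaining characters it is 'yes'.
Character 1: derived state 'yes' in Beta and Theta only — synapomorphy for {Beta, Theta}.
Character 2 (derived state 'yes') is shared by all ingroup taxa — unites the whole ingroup.
Character 3 (derived state 'no') is unique to Epsilon (autapomorphy; uninformative for grouping).
Most parsimonious ingroup topology: ((Beta,Theta),Epsilon).
Changes per character on this tree: Character 1: 1; Character 2: 1; Character 3: 1.
Total = 3.

3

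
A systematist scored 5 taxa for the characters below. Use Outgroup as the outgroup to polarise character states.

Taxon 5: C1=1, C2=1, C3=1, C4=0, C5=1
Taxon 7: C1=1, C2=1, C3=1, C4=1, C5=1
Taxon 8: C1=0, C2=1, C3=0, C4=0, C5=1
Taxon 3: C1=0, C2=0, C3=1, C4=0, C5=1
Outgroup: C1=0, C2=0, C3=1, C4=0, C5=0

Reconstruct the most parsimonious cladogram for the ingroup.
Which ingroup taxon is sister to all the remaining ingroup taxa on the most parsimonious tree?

Character polarity is set by the outgroup: the derived state is whichever differs from the outgroup's state, so for C3 the derived state is '0', and for the remaining characters it is '1'.
C1: derived state '1' in Taxon 5 and Taxon 7 only — synapomorphy for {Taxon 5, Taxon 7}.
C2 (derived state '1') is shared by Taxon 5, Taxon 7, and Taxon 8 — a synapomorphy uniting that clade.
C3: derived state '0' in Taxon 8 only — an autapomorphy, so it tells us nothing about relationships among taxa.
C4: derived state '1' in Taxon 7 only — an autapomorphy, so it tells us nothing about relationships among taxa.
C5 (derived state '1') is shared by all ingroup taxa — unites the whole ingroup.
Most parsimonious ingroup topology: (((Taxon 7,Taxon 5),Taxon 8),Taxon 3).
Taxon 3 is sister to the clade containing all other ingroup taxa, so it is the earliest-diverging (most basal) ingroup lineage.

Taxon 3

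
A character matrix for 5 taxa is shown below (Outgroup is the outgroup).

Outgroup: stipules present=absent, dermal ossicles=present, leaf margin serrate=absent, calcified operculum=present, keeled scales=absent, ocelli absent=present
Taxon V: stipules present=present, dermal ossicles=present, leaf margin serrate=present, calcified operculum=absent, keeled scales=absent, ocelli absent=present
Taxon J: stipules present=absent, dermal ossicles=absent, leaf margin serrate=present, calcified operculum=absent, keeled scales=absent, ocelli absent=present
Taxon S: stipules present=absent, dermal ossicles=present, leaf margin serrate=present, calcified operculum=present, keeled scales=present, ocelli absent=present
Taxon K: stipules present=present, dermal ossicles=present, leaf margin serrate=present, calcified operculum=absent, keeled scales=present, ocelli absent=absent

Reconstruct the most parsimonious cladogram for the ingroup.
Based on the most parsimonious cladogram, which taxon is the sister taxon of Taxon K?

Taxon V

Character polarity is set by the outgroup: the derived state is whichever differs from the outgroup's state, so for dermal ossicles, calcified operculum, ocelli absent the derived state is 'absent', and for the remaining characters it is 'present'.
stipules present: derived state 'present' in Taxon K and Taxon V only — synapomorphy for {Taxon K, Taxon V}.
dermal ossicles (derived state 'absent') is unique to Taxon J (autapomorphy; uninformative for grouping).
leaf margin serrate (derived state 'present') is shared by all ingroup taxa — unites the whole ingroup.
Only Taxon J, Taxon K, and Taxon V show the derived state 'absent' for calcified operculum, supporting them as a clade.
keeled scales groups Taxon K and Taxon S, which is incompatible with the clades supported by the remaining characters; treating it as convergent (homoplasy) costs fewer steps than any alternative tree.
ocelli absent: derived state 'absent' in Taxon K only — an autapomorphy, so it tells us nothing about relationships among taxa.
Most parsimonious ingroup topology: (((Taxon K,Taxon V),Taxon J),Taxon S).
Taxon K and Taxon V form a cherry on this tree, so they are sister taxa.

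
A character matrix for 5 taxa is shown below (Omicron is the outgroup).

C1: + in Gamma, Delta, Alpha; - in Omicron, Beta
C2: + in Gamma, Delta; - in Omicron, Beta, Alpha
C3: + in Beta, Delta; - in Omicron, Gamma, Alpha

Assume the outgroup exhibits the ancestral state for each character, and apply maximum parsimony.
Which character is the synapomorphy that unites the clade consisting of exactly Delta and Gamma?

The outgroup has state '-' for every character, so '+' is the derived state throughout.
C1 (derived state '+') is shared by Alpha, Delta, and Gamma — a synapomorphy uniting that clade.
C2 (derived state '+') is shared by Delta and Gamma — a synapomorphy uniting that clade.
C3 groups Beta and Delta, which is incompatible with the clades supported by the remaining characters; treating it as convergent (homoplasy) costs fewer steps than any alternative tree.
Most parsimonious ingroup topology: (((Gamma,Delta),Alpha),Beta).
The clade {Delta, Gamma} is supported by C2: its derived state '+' occurs in exactly those taxa and in no other taxon (including the outgroup).

C2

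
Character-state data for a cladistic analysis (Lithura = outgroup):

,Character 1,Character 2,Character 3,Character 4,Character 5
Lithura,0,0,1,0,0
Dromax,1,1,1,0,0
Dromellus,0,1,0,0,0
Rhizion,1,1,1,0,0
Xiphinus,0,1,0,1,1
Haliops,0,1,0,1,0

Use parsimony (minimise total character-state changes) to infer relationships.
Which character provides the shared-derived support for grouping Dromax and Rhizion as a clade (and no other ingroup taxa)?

Character 1

Character polarity is set by the outgroup: the derived state is whichever differs from the outgroup's state, so for Character 3 the derived state is '0', and for the remaining characters it is '1'.
Character 1: derived state '1' in Dromax and Rhizion only — synapomorphy for {Dromax, Rhizion}.
All ingroup taxa share the derived state '1' for Character 2; it defines the ingroup but does not resolve relationships within it.
Only Dromellus, Haliops, and Xiphinus show the derived state '0' for Character 3, supporting them as a clade.
Character 4 (derived state '1') is shared by Haliops and Xiphinus — a synapomorphy uniting that clade.
Character 5: derived state '1' in Xiphinus only — an autapomorphy, so it tells us nothing about relationships among taxa.
Most parsimonious ingroup topology: ((Dromax,Rhizion),(Dromellus,(Xiphinus,Haliops))).
The clade {Dromax, Rhizion} is supported by Character 1: its derived state '1' occurs in exactly those taxa and in no other taxon (including the outgroup).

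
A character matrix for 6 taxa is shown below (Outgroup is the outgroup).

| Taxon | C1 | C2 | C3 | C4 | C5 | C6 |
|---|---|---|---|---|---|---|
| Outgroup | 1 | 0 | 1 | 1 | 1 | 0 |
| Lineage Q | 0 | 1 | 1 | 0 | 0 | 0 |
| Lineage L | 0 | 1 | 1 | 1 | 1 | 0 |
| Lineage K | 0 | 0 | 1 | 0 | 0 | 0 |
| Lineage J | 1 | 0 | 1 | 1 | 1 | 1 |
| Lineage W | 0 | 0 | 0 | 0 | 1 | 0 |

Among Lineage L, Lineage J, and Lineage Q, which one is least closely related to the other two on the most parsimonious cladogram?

Lineage J

Character polarity is set by the outgroup: the derived state is whichever differs from the outgroup's state, so for C1, C3, C4, C5 the derived state is '0', and for the remaining characters it is '1'.
Only Lineage K, Lineage L, Lineage Q, and Lineage W show the derived state '0' for C1, supporting them as a clade.
C2 groups Lineage L and Lineage Q, which is incompatible with the clades supported by the remaining characters; treating it as convergent (homoplasy) costs fewer steps than any alternative tree.
C3: derived state '0' in Lineage W only — an autapomorphy, so it tells us nothing about relationships among taxa.
Only Lineage K, Lineage Q, and Lineage W show the derived state '0' for C4, supporting them as a clade.
Only Lineage K and Lineage Q show the derived state '0' for C5, supporting them as a clade.
C6: derived state '1' in Lineage J only — an autapomorphy, so it tells us nothing about relationships among taxa.
Most parsimonious ingroup topology: ((((Lineage Q,Lineage K),Lineage W),Lineage L),Lineage J).
Lineage Q and Lineage L share a more recent common ancestor with each other than either does with Lineage J, so Lineage J is the least closely related of the three.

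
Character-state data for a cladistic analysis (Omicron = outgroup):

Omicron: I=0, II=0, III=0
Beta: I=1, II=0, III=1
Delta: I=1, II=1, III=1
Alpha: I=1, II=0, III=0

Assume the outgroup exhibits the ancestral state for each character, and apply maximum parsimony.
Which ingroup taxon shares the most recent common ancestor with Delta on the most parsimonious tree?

The outgroup has state '0' for every character, so '1' is the derived state throughout.
I (derived state '1') is shared by all ingroup taxa — unites the whole ingroup.
II: derived state '1' in Delta only — an autapomorphy, so it tells us nothing about relationships among taxa.
III: derived state '1' in Beta and Delta only — synapomorphy for {Beta, Delta}.
Most parsimonious ingroup topology: ((Beta,Delta),Alpha).
Delta and Beta form a cherry on this tree, so they are sister taxa.

Beta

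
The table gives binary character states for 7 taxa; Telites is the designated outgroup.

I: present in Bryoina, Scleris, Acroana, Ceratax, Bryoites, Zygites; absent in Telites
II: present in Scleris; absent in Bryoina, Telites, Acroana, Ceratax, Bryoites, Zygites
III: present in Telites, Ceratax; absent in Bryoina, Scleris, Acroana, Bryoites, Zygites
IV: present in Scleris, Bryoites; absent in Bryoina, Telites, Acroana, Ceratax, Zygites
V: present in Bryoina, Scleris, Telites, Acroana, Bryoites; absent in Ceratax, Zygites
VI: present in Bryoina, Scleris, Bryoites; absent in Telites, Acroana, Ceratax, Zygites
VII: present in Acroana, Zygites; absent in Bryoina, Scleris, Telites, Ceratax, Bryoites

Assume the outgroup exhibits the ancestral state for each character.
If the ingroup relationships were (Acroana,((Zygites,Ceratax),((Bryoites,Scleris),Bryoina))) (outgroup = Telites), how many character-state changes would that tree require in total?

Map each character onto (Acroana,((Zygites,Ceratax),((Bryoites,Scleris),Bryoina))) (rooted by Telites) and count the minimum state changes it requires (Fitch parsimony):
I: 1; II: 1; III: 2; IV: 1; V: 1; VI: 1; VII: 2.
Total tree length = 9.

9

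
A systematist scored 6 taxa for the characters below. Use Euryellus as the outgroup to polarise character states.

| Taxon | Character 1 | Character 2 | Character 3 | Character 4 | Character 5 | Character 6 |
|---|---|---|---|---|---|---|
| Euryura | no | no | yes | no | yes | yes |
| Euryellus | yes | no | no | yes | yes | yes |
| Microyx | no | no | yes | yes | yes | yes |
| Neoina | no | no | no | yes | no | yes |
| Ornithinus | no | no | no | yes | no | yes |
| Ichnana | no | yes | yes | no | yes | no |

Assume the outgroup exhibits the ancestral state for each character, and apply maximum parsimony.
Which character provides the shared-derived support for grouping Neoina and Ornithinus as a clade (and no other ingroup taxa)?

Character polarity is set by the outgroup: the derived state is whichever differs from the outgroup's state, so for Character 1, Character 4, Character 5, Character 6 the derived state is 'no', and for the remaining characters it is 'yes'.
Character 1 (derived state 'no') is shared by all ingroup taxa — unites the whole ingroup.
Character 2 (derived state 'yes') is unique to Ichnana (autapomorphy; uninformative for grouping).
Only Euryura, Ichnana, and Microyx show the derived state 'yes' for Character 3, supporting them as a clade.
Character 4: derived state 'no' in Euryura and Ichnana only — synapomorphy for {Euryura, Ichnana}.
Only Neoina and Ornithinus show the derived state 'no' for Character 5, supporting them as a clade.
Character 6: derived state 'no' in Ichnana only — an autapomorphy, so it tells us nothing about relationships among taxa.
Most parsimonious ingroup topology: (((Euryura,Ichnana),Microyx),(Neoina,Ornithinus)).
The clade {Neoina, Ornithinus} is supported by Character 5: its derived state 'no' occurs in exactly those taxa and in no other taxon (including the outgroup).

Character 5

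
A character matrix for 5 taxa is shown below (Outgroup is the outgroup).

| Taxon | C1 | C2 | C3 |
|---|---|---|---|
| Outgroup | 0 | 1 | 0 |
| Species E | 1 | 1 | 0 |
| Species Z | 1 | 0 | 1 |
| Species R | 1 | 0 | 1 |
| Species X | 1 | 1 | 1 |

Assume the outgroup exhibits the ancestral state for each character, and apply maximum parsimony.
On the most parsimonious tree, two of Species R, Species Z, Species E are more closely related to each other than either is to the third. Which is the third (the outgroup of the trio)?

Character polarity is set by the outgroup: the derived state is whichever differs from the outgroup's state, so for C2 the derived state is '0', and for the remaining characters it is '1'.
All ingroup taxa share the derived state '1' for C1; it defines the ingroup but does not resolve relationships within it.
Only Species R and Species Z show the derived state '0' for C2, supporting them as a clade.
C3: derived state '1' in Species R, Species X, and Species Z only — synapomorphy for {Species R, Species X, Species Z}.
Most parsimonious ingroup topology: (Species E,((Species Z,Species R),Species X)).
Species Z and Species R share a more recent common ancestor with each other than either does with Species E, so Species E is the least closely related of the three.

Species E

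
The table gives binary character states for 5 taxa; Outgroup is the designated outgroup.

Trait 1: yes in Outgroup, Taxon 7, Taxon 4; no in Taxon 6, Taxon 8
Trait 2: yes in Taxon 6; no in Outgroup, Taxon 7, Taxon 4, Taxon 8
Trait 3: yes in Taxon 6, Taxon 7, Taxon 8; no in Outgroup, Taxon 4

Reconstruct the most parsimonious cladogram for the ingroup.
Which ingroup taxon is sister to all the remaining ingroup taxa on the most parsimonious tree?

Character polarity is set by the outgroup: the derived state is whichever differs from the outgroup's state, so for Trait 1 the derived state is 'no', and for the remaining characters it is 'yes'.
Only Taxon 6 and Taxon 8 show the derived state 'no' for Trait 1, supporting them as a clade.
Trait 2 (derived state 'yes') is unique to Taxon 6 (autapomorphy; uninformative for grouping).
Only Taxon 6, Taxon 7, and Taxon 8 show the derived state 'yes' for Trait 3, supporting them as a clade.
Most parsimonious ingroup topology: (((Taxon 6,Taxon 8),Taxon 7),Taxon 4).
Taxon 4 is sister to the clade containing all other ingroup taxa, so it is the earliest-diverging (most basal) ingroup lineage.

Taxon 4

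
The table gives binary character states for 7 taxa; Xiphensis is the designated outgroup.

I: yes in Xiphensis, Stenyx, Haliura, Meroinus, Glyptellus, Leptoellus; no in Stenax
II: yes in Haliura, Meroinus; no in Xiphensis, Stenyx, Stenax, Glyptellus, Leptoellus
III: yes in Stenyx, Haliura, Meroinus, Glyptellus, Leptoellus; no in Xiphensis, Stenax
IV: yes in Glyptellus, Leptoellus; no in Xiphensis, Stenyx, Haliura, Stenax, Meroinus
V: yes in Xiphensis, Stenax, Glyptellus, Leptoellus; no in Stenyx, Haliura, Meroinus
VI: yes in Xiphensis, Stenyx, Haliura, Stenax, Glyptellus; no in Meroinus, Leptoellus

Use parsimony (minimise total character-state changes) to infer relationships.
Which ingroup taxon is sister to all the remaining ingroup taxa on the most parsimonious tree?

Stenax

Character polarity is set by the outgroup: the derived state is whichever differs from the outgroup's state, so for I, V, VI the derived state is 'no', and for the remaining characters it is 'yes'.
I: derived state 'no' in Stenax only — an autapomorphy, so it tells us nothing about relationships among taxa.
II: derived state 'yes' in Haliura and Meroinus only — synapomorphy for {Haliura, Meroinus}.
Only Glyptellus, Haliura, Leptoellus, Meroinus, and Stenyx show the derived state 'yes' for III, supporting them as a clade.
Only Glyptellus and Leptoellus show the derived state 'yes' for IV, supporting them as a clade.
V: derived state 'no' in Haliura, Meroinus, and Stenyx only — synapomorphy for {Haliura, Meroinus, Stenyx}.
VI (state 'no') occurs in Leptoellus and Meroinus but conflicts with the nesting implied by the other characters — most parsimoniously interpreted as homoplasy.
Most parsimonious ingroup topology: (((Stenyx,(Haliura,Meroinus)),(Glyptellus,Leptoellus)),Stenax).
Stenax is sister to the clade containing all other ingroup taxa, so it is the earliest-diverging (most basal) ingroup lineage.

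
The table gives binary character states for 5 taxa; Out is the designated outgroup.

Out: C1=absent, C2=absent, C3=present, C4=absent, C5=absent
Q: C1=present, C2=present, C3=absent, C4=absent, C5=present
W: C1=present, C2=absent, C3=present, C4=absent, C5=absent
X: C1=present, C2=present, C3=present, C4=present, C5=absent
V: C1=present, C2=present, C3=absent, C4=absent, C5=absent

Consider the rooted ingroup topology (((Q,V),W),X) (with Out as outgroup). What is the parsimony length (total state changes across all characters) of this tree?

Map each character onto (((Q,V),W),X) (rooted by Out) and count the minimum state changes it requires (Fitch parsimony):
C1: 1; C2: 2; C3: 1; C4: 1; C5: 1.
Total tree length = 6.

6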